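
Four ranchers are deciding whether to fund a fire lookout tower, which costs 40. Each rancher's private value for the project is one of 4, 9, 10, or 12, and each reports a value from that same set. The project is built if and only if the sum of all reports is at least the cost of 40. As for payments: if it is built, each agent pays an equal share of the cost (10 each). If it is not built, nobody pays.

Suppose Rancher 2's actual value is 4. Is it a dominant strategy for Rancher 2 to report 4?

Check each profile of the others' reports and compare truth against every alternative report.
Others report (9, 10, 12): truth gives 0, best alternative gives -6.
Others report (9, 12, 10): truth gives 0, best alternative gives -6.
Others report (9, 12, 12): truth gives 0, best alternative gives -6.
Others report (10, 9, 12): truth gives 0, best alternative gives -6.
Others report (10, 10, 12): truth gives 0, best alternative gives -6.
Others report (10, 12, 9): truth gives 0, best alternative gives -6.
(Remaining 58 profiles checked similarly; truth is weakly best in each.)
In every case the truthful report is at least as good as any alternative, so it is a dominant strategy.

Yes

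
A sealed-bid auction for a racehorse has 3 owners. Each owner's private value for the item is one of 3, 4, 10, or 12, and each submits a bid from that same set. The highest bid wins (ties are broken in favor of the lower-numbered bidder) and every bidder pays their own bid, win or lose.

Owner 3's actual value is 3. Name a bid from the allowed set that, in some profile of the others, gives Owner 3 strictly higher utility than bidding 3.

4

Suppose Owner 1 bids 3 and Owner 2 bids 3.
Bid 3: loses but pays 3, utility -3.
Bid 4: wins, pays 4, utility 3 - 4 = -1.
So bidding 4 beats truth here (-1 > -3).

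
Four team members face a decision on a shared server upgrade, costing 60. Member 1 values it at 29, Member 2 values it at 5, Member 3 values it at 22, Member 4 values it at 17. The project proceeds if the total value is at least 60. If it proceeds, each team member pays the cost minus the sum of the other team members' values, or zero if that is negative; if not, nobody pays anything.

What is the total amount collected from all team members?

29

Total value 73 ≥ cost 60, so it is built.
Member 1: others sum to 44; max(0, 60 - 44) = 16.
Member 2: others sum to 68; max(0, 60 - 68) = 0.
Member 3: others sum to 51; max(0, 60 - 51) = 9.
Member 4: others sum to 56; max(0, 60 - 56) = 4.
Total collected = 16 + 0 + 9 + 4 = 29.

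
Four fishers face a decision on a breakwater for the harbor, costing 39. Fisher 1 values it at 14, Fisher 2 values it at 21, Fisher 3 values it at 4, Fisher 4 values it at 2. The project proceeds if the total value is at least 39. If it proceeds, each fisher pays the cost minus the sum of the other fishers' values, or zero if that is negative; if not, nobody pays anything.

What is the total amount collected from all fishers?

33

Total value 41 ≥ cost 39, so it is built.
Fisher 1: others sum to 27; max(0, 39 - 27) = 12.
Fisher 2: others sum to 20; max(0, 39 - 20) = 19.
Fisher 3: others sum to 37; max(0, 39 - 37) = 2.
Fisher 4: others sum to 39; max(0, 39 - 39) = 0.
Total collected = 12 + 19 + 2 + 0 = 33.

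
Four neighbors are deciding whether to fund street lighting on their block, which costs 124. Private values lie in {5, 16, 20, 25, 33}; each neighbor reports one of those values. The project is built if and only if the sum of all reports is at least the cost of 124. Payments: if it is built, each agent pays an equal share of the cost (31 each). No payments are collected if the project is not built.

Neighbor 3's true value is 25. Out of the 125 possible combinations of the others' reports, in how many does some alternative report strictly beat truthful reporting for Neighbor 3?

Others report (33, 33, 33): truth gives -6; report 5 gives 0 > -6. Violating.
Others report (5, 5, 5): truth gives 0; no alternative beats it.
Others report (5, 5, 16): truth gives 0; no alternative beats it.
(Checking all 125 profiles: 1 has a profitable deviation, 124 do not.)

1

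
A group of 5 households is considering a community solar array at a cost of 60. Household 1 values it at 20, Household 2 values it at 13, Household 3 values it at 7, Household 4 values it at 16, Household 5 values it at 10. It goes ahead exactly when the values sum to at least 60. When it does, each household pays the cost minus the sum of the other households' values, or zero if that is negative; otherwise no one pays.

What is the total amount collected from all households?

Total value 66 ≥ cost 60, so it is built.
Household 1: others sum to 46; max(0, 60 - 46) = 14.
Household 2: others sum to 53; max(0, 60 - 53) = 7.
Household 3: others sum to 59; max(0, 60 - 59) = 1.
Household 4: others sum to 50; max(0, 60 - 50) = 10.
Household 5: others sum to 56; max(0, 60 - 56) = 4.
Total collected = 14 + 7 + 1 + 10 + 4 = 36.

36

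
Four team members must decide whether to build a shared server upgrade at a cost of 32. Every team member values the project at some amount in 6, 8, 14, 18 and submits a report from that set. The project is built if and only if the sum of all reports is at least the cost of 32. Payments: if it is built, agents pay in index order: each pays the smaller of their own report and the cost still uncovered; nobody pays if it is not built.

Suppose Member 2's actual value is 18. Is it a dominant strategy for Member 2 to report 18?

Consider the case where Member 1 reports 6, Member 3 reports 6 and Member 4 reports 6.
Truthful report 18: project built, pays 18, utility 18 - 18 = 0.
Report 14 instead: project built, pays 14, utility 18 - 14 = 4.
Since 4 > 0, reporting 14 is strictly better here, so truthful reporting is not dominant.

No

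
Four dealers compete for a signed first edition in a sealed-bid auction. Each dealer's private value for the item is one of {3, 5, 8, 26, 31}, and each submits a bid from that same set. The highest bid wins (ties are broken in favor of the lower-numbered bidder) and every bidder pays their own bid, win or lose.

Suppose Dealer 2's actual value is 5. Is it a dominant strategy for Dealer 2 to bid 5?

No

Consider the case where Dealer 1 bids 3, Dealer 3 bids 3 and Dealer 4 bids 8.
Truthful bid 5: loses but pays 5, utility -5.
Bid 3 instead: loses but pays 3, utility -3.
Since -3 > -5, bidding 3 is strictly better here, so truthful bidding is not dominant.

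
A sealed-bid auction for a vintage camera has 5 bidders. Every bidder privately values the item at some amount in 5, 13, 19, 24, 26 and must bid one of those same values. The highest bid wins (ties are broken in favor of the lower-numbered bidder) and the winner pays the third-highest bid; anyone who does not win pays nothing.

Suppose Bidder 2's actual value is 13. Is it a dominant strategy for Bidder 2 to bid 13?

No

Consider the case where Bidder 1 bids 5, Bidder 3 bids 5, Bidder 4 bids 5 and Bidder 5 bids 19.
Truthful bid 13: loses, pays 0, utility 0.
Bid 19 instead: wins, pays 5, utility 13 - 5 = 8.
Since 8 > 0, bidding 19 is strictly better here, so truthful bidding is not dominant.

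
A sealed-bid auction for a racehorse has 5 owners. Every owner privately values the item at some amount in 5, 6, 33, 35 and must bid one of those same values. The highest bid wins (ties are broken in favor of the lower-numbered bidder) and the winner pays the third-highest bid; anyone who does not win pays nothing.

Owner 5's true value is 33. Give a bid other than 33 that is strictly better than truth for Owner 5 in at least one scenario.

35

Suppose Owner 1 bids 5, Owner 2 bids 5, Owner 3 bids 5 and Owner 4 bids 33.
Bid 33: loses, pays 0, utility 0.
Bid 35: wins, pays 5, utility 33 - 5 = 28.
So bidding 35 beats truth here (28 > 0).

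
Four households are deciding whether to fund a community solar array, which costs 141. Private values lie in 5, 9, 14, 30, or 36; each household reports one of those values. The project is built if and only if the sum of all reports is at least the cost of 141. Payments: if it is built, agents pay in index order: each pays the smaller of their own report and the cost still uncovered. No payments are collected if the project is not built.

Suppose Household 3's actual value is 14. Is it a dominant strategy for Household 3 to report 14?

Check each profile of the others' reports and compare truth against every alternative report.
Others report (5, 5, 5): truth gives 0, best alternative gives 0.
Others report (5, 5, 9): truth gives 0, best alternative gives 0.
Others report (5, 5, 14): truth gives 0, best alternative gives 0.
Others report (5, 5, 30): truth gives 0, best alternative gives 0.
Others report (5, 5, 36): truth gives 0, best alternative gives 0.
Others report (5, 9, 5): truth gives 0, best alternative gives 0.
(Remaining 119 profiles checked similarly; truth is weakly best in each.)
In every case the truthful report is at least as good as any alternative, so it is a dominant strategy.

Yes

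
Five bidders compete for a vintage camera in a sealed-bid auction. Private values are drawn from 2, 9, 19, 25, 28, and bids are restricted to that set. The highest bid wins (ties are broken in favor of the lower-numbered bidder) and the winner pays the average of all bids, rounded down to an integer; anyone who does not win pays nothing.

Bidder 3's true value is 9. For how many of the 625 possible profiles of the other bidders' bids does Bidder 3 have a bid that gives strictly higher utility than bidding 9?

Others bid (2, 2, 2, 19): truth gives 0; bid 19 gives 1 > 0. Violating.
Others bid (2, 2, 19, 2): truth gives 0; bid 19 gives 1 > 0. Violating.
Others bid (2, 9, 2, 2): truth gives 0; bid 19 gives 3 > 0. Violating.
Others bid (2, 9, 2, 9): truth gives 0; bid 19 gives 1 > 0. Violating.
Others bid (2, 2, 2, 2): truth gives 6; no alternative beats it.
Others bid (2, 2, 2, 9): truth gives 5; no alternative beats it.
(Checking all 625 profiles: 9 have a profitable deviation, 616 do not.)

9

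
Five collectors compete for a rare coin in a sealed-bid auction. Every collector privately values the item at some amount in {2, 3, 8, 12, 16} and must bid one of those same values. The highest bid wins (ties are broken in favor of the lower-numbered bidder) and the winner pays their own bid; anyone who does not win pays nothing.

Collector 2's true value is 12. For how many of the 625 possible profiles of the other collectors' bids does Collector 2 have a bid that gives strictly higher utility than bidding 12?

54

Others bid (2, 2, 2, 2): truth gives 0; bid 3 gives 9 > 0. Violating.
Others bid (2, 2, 2, 3): truth gives 0; bid 3 gives 9 > 0. Violating.
Others bid (2, 2, 2, 8): truth gives 0; bid 8 gives 4 > 0. Violating.
Others bid (2, 2, 3, 2): truth gives 0; bid 3 gives 9 > 0. Violating.
Others bid (2, 2, 2, 12): truth gives 0; no alternative beats it.
Others bid (2, 2, 2, 16): truth gives 0; no alternative beats it.
(Checking all 625 profiles: 54 have a profitable deviation, 571 do not.)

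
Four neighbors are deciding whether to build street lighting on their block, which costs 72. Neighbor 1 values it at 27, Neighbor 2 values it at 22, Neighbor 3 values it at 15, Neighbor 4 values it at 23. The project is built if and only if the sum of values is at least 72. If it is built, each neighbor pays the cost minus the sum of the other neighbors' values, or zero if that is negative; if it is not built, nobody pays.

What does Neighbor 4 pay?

8

Total value 87 ≥ cost 72, so the project is built.
The other neighbors' values sum to 64.
Cost minus that sum is 72 - 64 = 8.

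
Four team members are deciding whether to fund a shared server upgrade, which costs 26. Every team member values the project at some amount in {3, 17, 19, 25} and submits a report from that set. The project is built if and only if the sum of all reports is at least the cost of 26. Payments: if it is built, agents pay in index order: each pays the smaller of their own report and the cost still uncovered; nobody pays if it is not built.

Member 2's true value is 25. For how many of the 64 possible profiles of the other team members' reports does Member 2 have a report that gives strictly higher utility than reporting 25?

48

Others report (3, 3, 3): truth gives 2; report 17 gives 8 > 2. Violating.
Others report (3, 3, 17): truth gives 2; report 3 gives 22 > 2. Violating.
Others report (3, 3, 19): truth gives 2; report 3 gives 22 > 2. Violating.
Others report (3, 3, 25): truth gives 2; report 3 gives 22 > 2. Violating.
Others report (25, 3, 3): truth gives 24; no alternative beats it.
Others report (25, 3, 17): truth gives 24; no alternative beats it.
(Checking all 64 profiles: 48 have a profitable deviation, 16 do not.)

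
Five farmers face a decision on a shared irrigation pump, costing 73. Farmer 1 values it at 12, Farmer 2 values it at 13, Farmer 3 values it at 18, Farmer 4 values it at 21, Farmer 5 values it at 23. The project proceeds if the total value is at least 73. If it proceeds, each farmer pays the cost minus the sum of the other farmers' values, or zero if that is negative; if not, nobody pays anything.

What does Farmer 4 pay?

Total value 87 ≥ cost 73, so the project is built.
The other farmers' values sum to 66.
Cost minus that sum is 73 - 66 = 7.

7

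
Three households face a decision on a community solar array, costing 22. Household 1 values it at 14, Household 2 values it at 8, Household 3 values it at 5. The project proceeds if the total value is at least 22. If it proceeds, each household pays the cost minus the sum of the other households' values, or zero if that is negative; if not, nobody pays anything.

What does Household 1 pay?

9

Total value 27 ≥ cost 22, so the project is built.
The other households' values sum to 13.
Cost minus that sum is 22 - 13 = 9.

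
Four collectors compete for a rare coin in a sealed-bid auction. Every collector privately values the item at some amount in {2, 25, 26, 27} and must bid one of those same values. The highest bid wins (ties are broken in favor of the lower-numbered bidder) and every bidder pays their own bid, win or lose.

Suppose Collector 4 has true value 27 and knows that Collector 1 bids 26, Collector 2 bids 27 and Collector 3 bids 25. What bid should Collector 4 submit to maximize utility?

2

Bid 2: loses but pays 2, utility -2.
Bid 25: loses but pays 25, utility -25.
Bid 26: loses but pays 26, utility -26.
Bid 27: loses but pays 27, utility -27.
The best choice is 2 with utility -2.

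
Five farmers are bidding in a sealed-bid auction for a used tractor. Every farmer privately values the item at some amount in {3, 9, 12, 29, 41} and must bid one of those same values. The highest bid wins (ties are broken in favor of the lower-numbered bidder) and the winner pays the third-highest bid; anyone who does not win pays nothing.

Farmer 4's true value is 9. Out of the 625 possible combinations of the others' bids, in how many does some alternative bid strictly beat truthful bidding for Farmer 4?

Others bid (3, 3, 3, 12): truth gives 0; bid 12 gives 6 > 0. Violating.
Others bid (3, 3, 3, 29): truth gives 0; bid 29 gives 6 > 0. Violating.
Others bid (3, 3, 3, 41): truth gives 0; bid 41 gives 6 > 0. Violating.
Others bid (3, 3, 9, 3): truth gives 0; bid 12 gives 6 > 0. Violating.
Others bid (3, 3, 3, 3): truth gives 6; no alternative beats it.
Others bid (3, 3, 3, 9): truth gives 6; no alternative beats it.
(Checking all 625 profiles: 12 have a profitable deviation, 613 do not.)

12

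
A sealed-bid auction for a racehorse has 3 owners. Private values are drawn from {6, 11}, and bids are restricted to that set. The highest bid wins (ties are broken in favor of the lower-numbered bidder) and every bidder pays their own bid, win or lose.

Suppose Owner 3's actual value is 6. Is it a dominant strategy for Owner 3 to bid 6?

No

Consider the case where Owner 1 bids 6 and Owner 2 bids 6.
Truthful bid 6: loses but pays 6, utility -6.
Bid 11 instead: wins, pays 11, utility 6 - 11 = -5.
Since -5 > -6, bidding 11 is strictly better here, so truthful bidding is not dominant.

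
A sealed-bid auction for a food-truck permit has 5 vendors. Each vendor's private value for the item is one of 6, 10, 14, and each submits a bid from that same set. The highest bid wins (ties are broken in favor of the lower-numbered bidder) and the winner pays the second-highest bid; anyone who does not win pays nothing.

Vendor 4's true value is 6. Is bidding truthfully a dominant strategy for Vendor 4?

Check each profile of the others' bids and compare truth against every alternative bid.
Others bid (6, 6, 6, 10): truth gives 0, best alternative gives -4.
Others bid (6, 6, 6, 6): truth gives 0, best alternative gives 0.
Others bid (6, 6, 6, 14): truth gives 0, best alternative gives 0.
Others bid (6, 6, 10, 6): truth gives 0, best alternative gives 0.
Others bid (6, 6, 10, 10): truth gives 0, best alternative gives 0.
Others bid (6, 6, 10, 14): truth gives 0, best alternative gives 0.
(Remaining 75 profiles checked similarly; truth is weakly best in each.)
In every case the truthful bid is at least as good as any alternative, so it is a dominant strategy.

Yes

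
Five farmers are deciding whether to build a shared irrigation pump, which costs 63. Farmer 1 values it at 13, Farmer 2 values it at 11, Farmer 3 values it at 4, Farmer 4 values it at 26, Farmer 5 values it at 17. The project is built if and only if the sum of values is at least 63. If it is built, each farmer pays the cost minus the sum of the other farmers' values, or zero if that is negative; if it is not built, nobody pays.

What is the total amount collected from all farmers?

Total value 71 ≥ cost 63, so it is built.
Farmer 1: others sum to 58; max(0, 63 - 58) = 5.
Farmer 2: others sum to 60; max(0, 63 - 60) = 3.
Farmer 3: others sum to 67; max(0, 63 - 67) = 0.
Farmer 4: others sum to 45; max(0, 63 - 45) = 18.
Farmer 5: others sum to 54; max(0, 63 - 54) = 9.
Total collected = 5 + 3 + 0 + 18 + 9 = 35.

35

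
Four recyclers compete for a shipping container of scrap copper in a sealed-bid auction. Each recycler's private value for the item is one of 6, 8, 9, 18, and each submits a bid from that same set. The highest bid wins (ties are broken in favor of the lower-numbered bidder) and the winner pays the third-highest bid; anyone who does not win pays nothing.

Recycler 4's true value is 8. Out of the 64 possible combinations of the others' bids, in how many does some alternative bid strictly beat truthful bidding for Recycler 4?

6

Others bid (6, 6, 8): truth gives 0; bid 9 gives 2 > 0. Violating.
Others bid (6, 6, 9): truth gives 0; bid 18 gives 2 > 0. Violating.
Others bid (6, 8, 6): truth gives 0; bid 9 gives 2 > 0. Violating.
Others bid (6, 9, 6): truth gives 0; bid 18 gives 2 > 0. Violating.
Others bid (6, 6, 6): truth gives 2; no alternative beats it.
Others bid (6, 6, 18): truth gives 0; no alternative beats it.
(Checking all 64 profiles: 6 have a profitable deviation, 58 do not.)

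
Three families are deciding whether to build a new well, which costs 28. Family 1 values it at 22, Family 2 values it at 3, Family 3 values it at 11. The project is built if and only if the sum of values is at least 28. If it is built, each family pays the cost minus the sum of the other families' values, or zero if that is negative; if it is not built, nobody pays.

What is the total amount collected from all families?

Total value 36 ≥ cost 28, so it is built.
Family 1: others sum to 14; max(0, 28 - 14) = 14.
Family 2: others sum to 33; max(0, 28 - 33) = 0.
Family 3: others sum to 25; max(0, 28 - 25) = 3.
Total collected = 14 + 0 + 3 = 17.

17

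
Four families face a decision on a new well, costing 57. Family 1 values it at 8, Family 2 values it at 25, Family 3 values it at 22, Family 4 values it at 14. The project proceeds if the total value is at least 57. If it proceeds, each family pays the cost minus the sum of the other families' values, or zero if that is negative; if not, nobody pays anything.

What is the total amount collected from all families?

25

Total value 69 ≥ cost 57, so it is built.
Family 1: others sum to 61; max(0, 57 - 61) = 0.
Family 2: others sum to 44; max(0, 57 - 44) = 13.
Family 3: others sum to 47; max(0, 57 - 47) = 10.
Family 4: others sum to 55; max(0, 57 - 55) = 2.
Total collected = 0 + 13 + 10 + 2 = 25.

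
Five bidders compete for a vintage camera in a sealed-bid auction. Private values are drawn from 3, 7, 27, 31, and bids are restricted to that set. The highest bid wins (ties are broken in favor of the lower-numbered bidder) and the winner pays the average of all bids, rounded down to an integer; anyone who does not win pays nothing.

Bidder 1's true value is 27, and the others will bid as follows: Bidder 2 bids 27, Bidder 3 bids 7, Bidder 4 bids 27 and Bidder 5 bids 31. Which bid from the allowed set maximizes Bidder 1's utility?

31

Bid 3: loses, pays 0, utility 0.
Bid 7: loses, pays 0, utility 0.
Bid 27: loses, pays 0, utility 0.
Bid 31: wins, pays 24, utility 27 - 24 = 3.
The best choice is 31 with utility 3.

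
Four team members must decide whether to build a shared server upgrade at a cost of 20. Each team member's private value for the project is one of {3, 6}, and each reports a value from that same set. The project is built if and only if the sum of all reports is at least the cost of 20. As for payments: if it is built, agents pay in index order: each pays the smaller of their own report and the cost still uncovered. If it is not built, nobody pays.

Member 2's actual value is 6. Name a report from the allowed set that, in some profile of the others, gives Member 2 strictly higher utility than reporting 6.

Suppose Member 1 reports 6, Member 3 reports 6 and Member 4 reports 6.
Report 6: project built, pays 6, utility 6 - 6 = 0.
Report 3: project built, pays 3, utility 6 - 3 = 3.
So reporting 3 beats truth here (3 > 0).

3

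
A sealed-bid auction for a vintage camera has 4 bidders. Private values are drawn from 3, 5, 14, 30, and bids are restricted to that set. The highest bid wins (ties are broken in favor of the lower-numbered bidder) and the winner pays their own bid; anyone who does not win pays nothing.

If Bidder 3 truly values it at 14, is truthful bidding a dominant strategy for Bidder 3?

Consider the case where Bidder 1 bids 3, Bidder 2 bids 3 and Bidder 4 bids 3.
Truthful bid 14: wins, pays 14, utility 14 - 14 = 0.
Bid 5 instead: wins, pays 5, utility 14 - 5 = 9.
Since 9 > 0, bidding 5 is strictly better here, so truthful bidding is not dominant.

No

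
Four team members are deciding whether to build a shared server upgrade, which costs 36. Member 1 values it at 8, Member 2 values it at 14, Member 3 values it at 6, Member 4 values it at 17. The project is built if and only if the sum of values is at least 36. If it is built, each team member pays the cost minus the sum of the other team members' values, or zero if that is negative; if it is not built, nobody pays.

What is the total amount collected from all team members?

Total value 45 ≥ cost 36, so it is built.
Member 1: others sum to 37; max(0, 36 - 37) = 0.
Member 2: others sum to 31; max(0, 36 - 31) = 5.
Member 3: others sum to 39; max(0, 36 - 39) = 0.
Member 4: others sum to 28; max(0, 36 - 28) = 8.
Total collected = 0 + 5 + 0 + 8 = 13.

13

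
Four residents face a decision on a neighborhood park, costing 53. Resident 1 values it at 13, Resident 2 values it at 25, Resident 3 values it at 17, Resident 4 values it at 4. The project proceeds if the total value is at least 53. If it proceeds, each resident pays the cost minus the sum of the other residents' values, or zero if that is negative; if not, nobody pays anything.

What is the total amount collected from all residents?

37

Total value 59 ≥ cost 53, so it is built.
Resident 1: others sum to 46; max(0, 53 - 46) = 7.
Resident 2: others sum to 34; max(0, 53 - 34) = 19.
Resident 3: others sum to 42; max(0, 53 - 42) = 11.
Resident 4: others sum to 55; max(0, 53 - 55) = 0.
Total collected = 7 + 19 + 11 + 0 = 37.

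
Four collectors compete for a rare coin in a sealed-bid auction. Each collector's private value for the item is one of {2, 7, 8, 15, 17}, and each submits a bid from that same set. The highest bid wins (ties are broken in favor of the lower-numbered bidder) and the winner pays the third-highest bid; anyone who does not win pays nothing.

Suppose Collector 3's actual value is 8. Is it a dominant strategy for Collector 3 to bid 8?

No

Consider the case where Collector 1 bids 2, Collector 2 bids 2 and Collector 4 bids 15.
Truthful bid 8: loses, pays 0, utility 0.
Bid 15 instead: wins, pays 2, utility 8 - 2 = 6.
Since 6 > 0, bidding 15 is strictly better here, so truthful bidding is not dominant.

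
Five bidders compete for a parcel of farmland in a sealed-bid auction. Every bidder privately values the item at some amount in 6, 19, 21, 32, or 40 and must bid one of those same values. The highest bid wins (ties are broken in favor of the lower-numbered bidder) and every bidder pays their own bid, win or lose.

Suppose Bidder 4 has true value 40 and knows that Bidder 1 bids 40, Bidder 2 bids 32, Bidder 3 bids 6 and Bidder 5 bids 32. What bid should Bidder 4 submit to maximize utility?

Bid 6: loses but pays 6, utility -6.
Bid 19: loses but pays 19, utility -19.
Bid 21: loses but pays 21, utility -21.
Bid 32: loses but pays 32, utility -32.
Bid 40: loses but pays 40, utility -40.
The best choice is 6 with utility -6.

6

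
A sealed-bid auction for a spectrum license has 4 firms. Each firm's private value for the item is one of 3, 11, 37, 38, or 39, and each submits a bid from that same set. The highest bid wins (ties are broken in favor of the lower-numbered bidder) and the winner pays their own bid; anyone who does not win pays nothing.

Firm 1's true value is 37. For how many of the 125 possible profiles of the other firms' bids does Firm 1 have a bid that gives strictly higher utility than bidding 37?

Others bid (3, 3, 3): truth gives 0; bid 3 gives 34 > 0. Violating.
Others bid (3, 3, 11): truth gives 0; bid 11 gives 26 > 0. Violating.
Others bid (3, 11, 3): truth gives 0; bid 11 gives 26 > 0. Violating.
Others bid (3, 11, 11): truth gives 0; bid 11 gives 26 > 0. Violating.
Others bid (3, 3, 37): truth gives 0; no alternative beats it.
Others bid (3, 3, 38): truth gives 0; no alternative beats it.
(Checking all 125 profiles: 8 have a profitable deviation, 117 do not.)

8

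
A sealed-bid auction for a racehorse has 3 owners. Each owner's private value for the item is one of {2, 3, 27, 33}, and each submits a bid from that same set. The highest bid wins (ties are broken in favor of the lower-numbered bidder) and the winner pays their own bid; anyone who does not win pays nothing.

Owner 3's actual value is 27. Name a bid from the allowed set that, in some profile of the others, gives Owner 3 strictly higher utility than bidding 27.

3

Suppose Owner 1 bids 2 and Owner 2 bids 2.
Bid 27: wins, pays 27, utility 27 - 27 = 0.
Bid 3: wins, pays 3, utility 27 - 3 = 24.
So bidding 3 beats truth here (24 > 0).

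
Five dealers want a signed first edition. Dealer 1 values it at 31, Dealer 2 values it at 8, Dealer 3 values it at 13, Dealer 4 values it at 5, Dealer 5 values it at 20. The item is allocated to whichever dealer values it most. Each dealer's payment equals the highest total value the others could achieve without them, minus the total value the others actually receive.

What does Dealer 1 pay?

20

Dealer 1 has the highest value and receives the item.
Without Dealer 1, the item would go to the next-highest value, 20, so the others could achieve 20.
With Dealer 1 present and winning, the others receive nothing, so their total is 0.
Payment = 20 - 0 = 20.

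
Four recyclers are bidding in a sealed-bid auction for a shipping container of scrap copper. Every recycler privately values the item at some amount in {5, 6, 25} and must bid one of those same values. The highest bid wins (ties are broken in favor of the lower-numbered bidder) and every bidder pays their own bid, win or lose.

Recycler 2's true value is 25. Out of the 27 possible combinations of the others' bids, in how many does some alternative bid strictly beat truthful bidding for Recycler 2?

13

Others bid (5, 5, 5): truth gives 0; bid 6 gives 19 > 0. Violating.
Others bid (5, 5, 6): truth gives 0; bid 6 gives 19 > 0. Violating.
Others bid (5, 6, 5): truth gives 0; bid 6 gives 19 > 0. Violating.
Others bid (5, 6, 6): truth gives 0; bid 6 gives 19 > 0. Violating.
Others bid (5, 5, 25): truth gives 0; no alternative beats it.
Others bid (5, 6, 25): truth gives 0; no alternative beats it.
(Checking all 27 profiles: 13 have a profitable deviation, 14 do not.)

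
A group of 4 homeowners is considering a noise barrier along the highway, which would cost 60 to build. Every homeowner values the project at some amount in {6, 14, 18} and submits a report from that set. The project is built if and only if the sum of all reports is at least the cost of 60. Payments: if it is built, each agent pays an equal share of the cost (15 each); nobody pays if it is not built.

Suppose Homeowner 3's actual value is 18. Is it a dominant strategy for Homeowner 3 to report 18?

Check each profile of the others' reports and compare truth against every alternative report.
Others report (6, 18, 18): truth gives 3, best alternative gives 0.
Others report (14, 14, 14): truth gives 3, best alternative gives 0.
Others report (18, 6, 18): truth gives 3, best alternative gives 0.
Others report (18, 18, 6): truth gives 3, best alternative gives 0.
Others report (14, 14, 18): truth gives 3, best alternative gives 3.
Others report (14, 18, 14): truth gives 3, best alternative gives 3.
(Remaining 21 profiles checked similarly; truth is weakly best in each.)
In every case the truthful report is at least as good as any alternative, so it is a dominant strategy.

Yes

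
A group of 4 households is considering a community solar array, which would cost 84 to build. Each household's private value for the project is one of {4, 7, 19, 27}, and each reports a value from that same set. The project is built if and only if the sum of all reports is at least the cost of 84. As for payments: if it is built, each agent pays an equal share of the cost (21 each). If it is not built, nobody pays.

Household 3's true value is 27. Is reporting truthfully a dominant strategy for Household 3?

Check each profile of the others' reports and compare truth against every alternative report.
Others report (4, 27, 27): truth gives 6, best alternative gives 0.
Others report (7, 27, 27): truth gives 6, best alternative gives 0.
Others report (19, 19, 19): truth gives 6, best alternative gives 0.
Others report (27, 4, 27): truth gives 6, best alternative gives 0.
Others report (27, 7, 27): truth gives 6, best alternative gives 0.
Others report (27, 27, 4): truth gives 6, best alternative gives 0.
(Remaining 58 profiles checked similarly; truth is weakly best in each.)
In every case the truthful report is at least as good as any alternative, so it is a dominant strategy.

Yes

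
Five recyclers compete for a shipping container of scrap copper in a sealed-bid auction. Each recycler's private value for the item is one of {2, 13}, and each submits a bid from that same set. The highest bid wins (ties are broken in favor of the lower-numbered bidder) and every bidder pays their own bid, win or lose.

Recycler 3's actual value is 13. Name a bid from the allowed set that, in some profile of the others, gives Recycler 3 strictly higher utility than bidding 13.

2

Suppose Recycler 1 bids 2, Recycler 2 bids 13, Recycler 4 bids 2 and Recycler 5 bids 2.
Bid 13: loses but pays 13, utility -13.
Bid 2: loses but pays 2, utility -2.
So bidding 2 beats truth here (-2 > -13).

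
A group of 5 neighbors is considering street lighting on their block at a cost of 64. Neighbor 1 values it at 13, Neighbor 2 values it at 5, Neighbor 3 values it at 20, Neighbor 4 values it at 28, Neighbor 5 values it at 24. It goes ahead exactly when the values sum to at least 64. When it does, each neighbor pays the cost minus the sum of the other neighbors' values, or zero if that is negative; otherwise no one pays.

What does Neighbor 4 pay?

Total value 90 ≥ cost 64, so the project is built.
The other neighbors' values sum to 62.
Cost minus that sum is 64 - 62 = 2.

2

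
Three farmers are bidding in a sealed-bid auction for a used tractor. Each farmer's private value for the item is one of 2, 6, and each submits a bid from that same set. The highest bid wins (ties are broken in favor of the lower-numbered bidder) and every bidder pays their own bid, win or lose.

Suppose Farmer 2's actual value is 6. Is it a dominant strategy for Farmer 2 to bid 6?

Consider the case where Farmer 1 bids 6 and Farmer 3 bids 2.
Truthful bid 6: loses but pays 6, utility -6.
Bid 2 instead: loses but pays 2, utility -2.
Since -2 > -6, bidding 2 is strictly better here, so truthful bidding is not dominant.

No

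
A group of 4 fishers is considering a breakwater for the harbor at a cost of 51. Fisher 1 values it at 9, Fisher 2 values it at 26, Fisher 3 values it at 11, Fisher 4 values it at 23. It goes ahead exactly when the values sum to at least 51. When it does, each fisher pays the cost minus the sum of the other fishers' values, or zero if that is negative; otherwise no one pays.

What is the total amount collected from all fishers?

13

Total value 69 ≥ cost 51, so it is built.
Fisher 1: others sum to 60; max(0, 51 - 60) = 0.
Fisher 2: others sum to 43; max(0, 51 - 43) = 8.
Fisher 3: others sum to 58; max(0, 51 - 58) = 0.
Fisher 4: others sum to 46; max(0, 51 - 46) = 5.
Total collected = 0 + 8 + 0 + 5 = 13.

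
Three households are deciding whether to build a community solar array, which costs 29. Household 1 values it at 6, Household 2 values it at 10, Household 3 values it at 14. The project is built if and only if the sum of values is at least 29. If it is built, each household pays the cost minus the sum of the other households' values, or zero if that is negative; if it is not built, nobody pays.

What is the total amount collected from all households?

27

Total value 30 ≥ cost 29, so it is built.
Household 1: others sum to 24; max(0, 29 - 24) = 5.
Household 2: others sum to 20; max(0, 29 - 20) = 9.
Household 3: others sum to 16; max(0, 29 - 16) = 13.
Total collected = 5 + 9 + 13 = 27.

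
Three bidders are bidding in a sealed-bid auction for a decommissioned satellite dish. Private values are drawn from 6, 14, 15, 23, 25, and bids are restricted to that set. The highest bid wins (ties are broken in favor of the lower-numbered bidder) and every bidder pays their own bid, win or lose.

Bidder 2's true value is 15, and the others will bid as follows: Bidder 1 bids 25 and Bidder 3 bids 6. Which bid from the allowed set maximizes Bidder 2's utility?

Bid 6: loses but pays 6, utility -6.
Bid 14: loses but pays 14, utility -14.
Bid 15: loses but pays 15, utility -15.
Bid 23: loses but pays 23, utility -23.
Bid 25: loses but pays 25, utility -25.
The best choice is 6 with utility -6.

6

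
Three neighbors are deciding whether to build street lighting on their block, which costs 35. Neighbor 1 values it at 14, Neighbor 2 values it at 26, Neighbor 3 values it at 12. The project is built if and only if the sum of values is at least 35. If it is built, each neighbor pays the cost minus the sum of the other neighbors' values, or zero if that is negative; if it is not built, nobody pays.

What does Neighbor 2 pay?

9

Total value 52 ≥ cost 35, so the project is built.
The other neighbors' values sum to 26.
Cost minus that sum is 35 - 26 = 9.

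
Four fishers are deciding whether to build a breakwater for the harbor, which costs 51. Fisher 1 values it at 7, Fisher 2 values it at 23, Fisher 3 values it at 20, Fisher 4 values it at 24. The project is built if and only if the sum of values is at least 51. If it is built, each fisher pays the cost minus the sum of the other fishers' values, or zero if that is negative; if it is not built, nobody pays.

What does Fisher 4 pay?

Total value 74 ≥ cost 51, so the project is built.
The other fishers' values sum to 50.
Cost minus that sum is 51 - 50 = 1.

1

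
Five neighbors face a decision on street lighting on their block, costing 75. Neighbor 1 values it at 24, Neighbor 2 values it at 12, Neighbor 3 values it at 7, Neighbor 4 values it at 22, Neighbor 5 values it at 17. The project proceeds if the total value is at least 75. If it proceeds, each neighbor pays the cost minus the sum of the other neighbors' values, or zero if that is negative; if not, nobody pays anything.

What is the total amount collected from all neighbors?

47

Total value 82 ≥ cost 75, so it is built.
Neighbor 1: others sum to 58; max(0, 75 - 58) = 17.
Neighbor 2: others sum to 70; max(0, 75 - 70) = 5.
Neighbor 3: others sum to 75; max(0, 75 - 75) = 0.
Neighbor 4: others sum to 60; max(0, 75 - 60) = 15.
Neighbor 5: others sum to 65; max(0, 75 - 65) = 10.
Total collected = 17 + 5 + 0 + 15 + 10 = 47.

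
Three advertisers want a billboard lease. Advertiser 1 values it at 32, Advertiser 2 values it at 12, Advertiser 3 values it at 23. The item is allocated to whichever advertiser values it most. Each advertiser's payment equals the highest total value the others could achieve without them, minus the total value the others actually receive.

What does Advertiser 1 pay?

23

Advertiser 1 has the highest value and receives the item.
Without Advertiser 1, the item would go to the next-highest value, 23, so the others could achieve 23.
With Advertiser 1 present and winning, the others receive nothing, so their total is 0.
Payment = 23 - 0 = 23.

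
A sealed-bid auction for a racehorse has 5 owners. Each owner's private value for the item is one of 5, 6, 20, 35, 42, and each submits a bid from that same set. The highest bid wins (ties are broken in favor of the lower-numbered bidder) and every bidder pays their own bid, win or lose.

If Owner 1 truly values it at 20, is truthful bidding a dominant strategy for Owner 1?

Consider the case where Owner 2 bids 5, Owner 3 bids 5, Owner 4 bids 5 and Owner 5 bids 5.
Truthful bid 20: wins, pays 20, utility 20 - 20 = 0.
Bid 5 instead: wins, pays 5, utility 20 - 5 = 15.
Since 15 > 0, bidding 5 is strictly better here, so truthful bidding is not dominant.

No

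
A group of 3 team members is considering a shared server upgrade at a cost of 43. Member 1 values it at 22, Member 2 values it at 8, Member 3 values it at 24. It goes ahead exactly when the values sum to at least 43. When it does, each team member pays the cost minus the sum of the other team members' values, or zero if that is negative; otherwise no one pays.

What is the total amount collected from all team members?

Total value 54 ≥ cost 43, so it is built.
Member 1: others sum to 32; max(0, 43 - 32) = 11.
Member 2: others sum to 46; max(0, 43 - 46) = 0.
Member 3: others sum to 30; max(0, 43 - 30) = 13.
Total collected = 11 + 0 + 13 = 24.

24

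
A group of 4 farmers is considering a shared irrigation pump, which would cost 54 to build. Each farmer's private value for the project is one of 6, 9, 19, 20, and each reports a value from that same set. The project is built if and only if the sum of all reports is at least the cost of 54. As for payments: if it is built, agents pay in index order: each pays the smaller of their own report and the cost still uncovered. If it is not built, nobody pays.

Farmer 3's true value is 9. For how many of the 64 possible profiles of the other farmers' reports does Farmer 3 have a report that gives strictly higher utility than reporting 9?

Others report (9, 19, 20): truth gives 0; report 6 gives 3 > 0. Violating.
Others report (9, 20, 19): truth gives 0; report 6 gives 3 > 0. Violating.
Others report (9, 20, 20): truth gives 0; report 6 gives 3 > 0. Violating.
Others report (19, 9, 20): truth gives 0; report 6 gives 3 > 0. Violating.
Others report (6, 6, 6): truth gives 0; no alternative beats it.
Others report (6, 6, 9): truth gives 0; no alternative beats it.
(Checking all 64 profiles: 17 have a profitable deviation, 47 do not.)

17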